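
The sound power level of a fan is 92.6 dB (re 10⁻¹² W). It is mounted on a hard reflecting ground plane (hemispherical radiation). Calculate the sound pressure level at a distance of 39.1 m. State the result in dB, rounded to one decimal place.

The power spreads over a hemisphere of area 2π·r², so L_p = L_w − 10·log₁₀(2π·r²).
2π·r² = 9606 m², 10·log₁₀ of that is 39.825 dB.
L_p = 92.6 − 39.825 = 52.77 dB.

52.8 dB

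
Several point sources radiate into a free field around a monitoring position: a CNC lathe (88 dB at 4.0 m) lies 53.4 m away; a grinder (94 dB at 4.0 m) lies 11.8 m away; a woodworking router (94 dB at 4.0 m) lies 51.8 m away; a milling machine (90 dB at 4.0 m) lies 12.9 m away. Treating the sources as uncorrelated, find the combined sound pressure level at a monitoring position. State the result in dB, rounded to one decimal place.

86.1 dB

Propagate each source to the receiver with L = L_ref − 20·log₁₀(r/r_ref), then add intensities.
CNC lathe: 88 − 20·log₁₀(53.4/4.0) = 88 − 22.51 = 65.49 dB.
grinder: 94 − 20·log₁₀(11.8/4.0) = 94 − 9.40 = 84.60 dB.
woodworking router: 94 − 20·log₁₀(51.8/4.0) = 94 − 22.25 = 71.75 dB.
milling machine: 90 − 20·log₁₀(12.9/4.0) = 90 − 10.17 = 79.83 dB.
Σ 10^(L/10) = 4.033e+08 → L_total = 10·log₁₀(4.033e+08) = 86.06 dB.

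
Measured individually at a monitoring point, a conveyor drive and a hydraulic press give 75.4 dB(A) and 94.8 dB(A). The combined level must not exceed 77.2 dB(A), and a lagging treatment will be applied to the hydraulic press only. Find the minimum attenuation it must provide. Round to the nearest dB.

Fixed contribution from the other source: Σ 10^(L/10) = 10^(75.4/10) = 3.467e+07 (75.40 dB(A)).
The limit corresponds to 10^(77.2/10) = 5.248e+07; subtracting the fixed part leaves 1.781e+07 for the hydraulic press, i.e. 72.51 dB(A).
So the hydraulic press must be reduced from 94.8 to 72.51 dB(A): IL = 22.29 dB.

22 dB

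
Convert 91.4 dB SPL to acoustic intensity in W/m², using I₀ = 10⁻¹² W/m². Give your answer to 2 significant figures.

0.0014 W/m²

I = I₀·10^(L/10) = 10⁻¹² × 10^(91.4/10) = 10^(-2.860).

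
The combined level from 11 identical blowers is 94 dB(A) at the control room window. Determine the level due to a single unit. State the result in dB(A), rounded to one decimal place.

83.6 dB(A)

For N identical incoherent sources L_total = L₁ + 10·log₁₀ N, so L₁ = 94 − 10·log₁₀(11) = 94 − 10.414.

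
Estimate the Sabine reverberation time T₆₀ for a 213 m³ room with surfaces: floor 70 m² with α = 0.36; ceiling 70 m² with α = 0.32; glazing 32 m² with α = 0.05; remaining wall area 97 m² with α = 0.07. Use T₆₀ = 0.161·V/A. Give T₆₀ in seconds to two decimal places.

Summing Sᵢαᵢ: 70·0.36 + 70·0.32 + 32·0.05 + 97·0.07 = 55.99 m².
T₆₀ = 0.161 × 213 / 55.99 = 0.612 s.

0.61 s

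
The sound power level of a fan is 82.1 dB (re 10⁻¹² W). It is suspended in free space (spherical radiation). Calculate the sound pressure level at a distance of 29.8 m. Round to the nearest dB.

The power spreads over a sphere of area 4π·r², so L_p = L_w − 10·log₁₀(4π·r²).
4π·r² = 1.116e+04 m², 10·log₁₀ of that is 40.476 dB.
L_p = 82.1 − 40.476 = 41.62 dB.

42 dB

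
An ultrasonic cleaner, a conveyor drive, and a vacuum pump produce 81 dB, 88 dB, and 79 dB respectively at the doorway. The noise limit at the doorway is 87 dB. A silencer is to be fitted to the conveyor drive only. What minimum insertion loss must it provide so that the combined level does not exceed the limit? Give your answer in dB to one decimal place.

3.3 dB

The untreated sources together contribute 10^(81/10) + 10^(79/10) = 2.053e+08, i.e. 83.12 dB.
The limit corresponds to 10^(87/10) = 5.012e+08; subtracting the fixed part leaves 2.959e+08 for the conveyor drive, i.e. 84.71 dB.
So the conveyor drive must be reduced from 88 to 84.71 dB: IL = 3.29 dB.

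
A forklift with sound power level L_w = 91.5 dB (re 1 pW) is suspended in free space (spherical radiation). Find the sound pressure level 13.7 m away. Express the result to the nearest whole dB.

Free-field spherical radiation: L_p = L_w − 10·log₁₀(4π·r²), r = 13.7 m.
4π·r² = 2359 m², 10·log₁₀ of that is 33.727 dB.
L_p = 91.5 − 33.727 = 57.77 dB.

58 dB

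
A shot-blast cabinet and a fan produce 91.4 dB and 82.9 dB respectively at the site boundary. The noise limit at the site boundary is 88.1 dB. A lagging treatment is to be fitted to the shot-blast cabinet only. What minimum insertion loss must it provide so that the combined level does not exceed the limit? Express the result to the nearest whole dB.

5 dB

Everything except the shot-blast cabinet sums to 10^(82.9/10) = 1.950e+08 in linear terms, 82.90 dB.
To meet 88.1 dB overall, the treated shot-blast cabinet may contribute at most 10^(88.1/10) − 1.950e+08 = 4.507e+08, i.e. 86.54 dB.
So the shot-blast cabinet must be reduced from 91.4 to 86.54 dB: IL = 4.86 dB.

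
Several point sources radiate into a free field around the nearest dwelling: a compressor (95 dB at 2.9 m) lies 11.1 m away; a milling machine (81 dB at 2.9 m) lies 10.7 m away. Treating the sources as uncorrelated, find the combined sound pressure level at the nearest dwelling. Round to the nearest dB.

84 dB

First find each source's level at the receiver (point-source: −20·log₁₀(r/r_ref)), then combine on an intensity basis.
compressor: 95 − 20·log₁₀(11.1/2.9) = 95 − 11.66 = 83.34 dB.
milling machine: 81 − 20·log₁₀(10.7/2.9) = 81 − 11.34 = 69.66 dB.
Σ 10^(L/10) = 2.251e+08 → L_total = 10·log₁₀(2.251e+08) = 83.52 dB.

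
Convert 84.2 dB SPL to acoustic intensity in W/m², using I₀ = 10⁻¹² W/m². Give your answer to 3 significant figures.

L = 10·log₁₀(I/I₀) ⇒ I = I₀·10^(L/10) = 10⁻¹² × 10^8.42.

0.000263 W/m²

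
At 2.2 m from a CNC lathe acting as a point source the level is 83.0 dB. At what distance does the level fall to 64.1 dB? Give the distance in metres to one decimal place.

19.4 m

The 18.9 dB drop corresponds to a distance ratio of 10^(18.9/20) for a point source.
r₂ = 2.2·10^((83.0−64.1)/20) = 2.2·10^(18.9/20) = 19.38 m.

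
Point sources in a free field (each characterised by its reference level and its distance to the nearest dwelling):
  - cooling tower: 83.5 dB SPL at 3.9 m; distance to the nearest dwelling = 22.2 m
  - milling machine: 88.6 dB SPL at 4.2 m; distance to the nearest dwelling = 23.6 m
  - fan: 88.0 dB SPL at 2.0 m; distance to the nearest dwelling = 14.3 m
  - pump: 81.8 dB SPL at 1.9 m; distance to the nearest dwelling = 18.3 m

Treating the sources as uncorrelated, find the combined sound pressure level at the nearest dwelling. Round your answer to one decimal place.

Propagate each source to the receiver with L = L_ref − 20·log₁₀(r/r_ref), then add intensities.
cooling tower: 83.5 − 20·log₁₀(22.2/3.9) = 83.5 − 15.11 = 68.39 dB SPL.
milling machine: 88.6 − 20·log₁₀(23.6/4.2) = 88.6 − 14.99 = 73.61 dB SPL.
fan: 88.0 − 20·log₁₀(14.3/2.0) = 88.0 − 17.09 = 70.91 dB SPL.
pump: 81.8 − 20·log₁₀(18.3/1.9) = 81.8 − 19.67 = 62.13 dB SPL.
Σ 10^(L/10) = 4.383e+07 → L_total = 10·log₁₀(4.383e+07) = 76.42 dB SPL.

76.4 dB SPL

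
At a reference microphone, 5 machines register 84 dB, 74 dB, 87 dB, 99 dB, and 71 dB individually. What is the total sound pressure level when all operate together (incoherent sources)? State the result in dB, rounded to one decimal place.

99.4 dB

For uncorrelated sources the intensities add, so convert each level to linear form, sum, and take 10·log₁₀ of the total.
Σ 10^(L/10) = 10^(84/10) + 10^(74/10) + 10^(87/10) + 10^(99/10) + 10^(71/10) = 8.733e+09.
L_total = 10·log₁₀(8.733e+09) = 99.41 dB.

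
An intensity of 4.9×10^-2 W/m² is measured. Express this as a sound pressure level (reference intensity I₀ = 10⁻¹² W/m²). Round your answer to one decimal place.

106.9 dB

Dividing by I₀ shifts the exponent by 12: I/I₀ = 4.9×10^10.
L = 10·(0.6902 + 10) = 106.90 dB.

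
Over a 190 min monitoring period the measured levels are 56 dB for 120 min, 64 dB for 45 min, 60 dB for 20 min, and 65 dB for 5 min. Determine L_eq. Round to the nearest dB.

60 dB

Weight each interval's intensity by its duration and average over T = 190 min:
Σ tᵢ·10^(Lᵢ/10) = 120·10^(56/10) + 45·10^(64/10) + 20·10^(60/10) + 5·10^(65/10) = 1.966e+08.
L_eq = 10·log₁₀(1.966e+08/190) = 60.15 dB.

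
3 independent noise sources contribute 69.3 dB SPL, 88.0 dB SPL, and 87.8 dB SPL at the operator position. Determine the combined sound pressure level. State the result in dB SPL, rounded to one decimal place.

Incoherent sources combine by intensity addition: L_total = 10·log₁₀(Σ 10^(L_i/10)).
Σ 10^(L/10) = 10^(69.3/10) + 10^(88.0/10) + 10^(87.8/10) = 1.242e+09.
L_total = 10·log₁₀(1.242e+09) = 90.94 dB SPL.

90.9 dB SPL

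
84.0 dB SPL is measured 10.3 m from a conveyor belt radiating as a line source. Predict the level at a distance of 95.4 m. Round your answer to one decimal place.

74.3 dB SPL

For a line source, L₂ = L₁ − 10·log₁₀(r₂/r₁).
L₂ = 84.0 − 10·log₁₀(95.4/10.3) = 84.0 − 9.667 = 74.33 dB SPL.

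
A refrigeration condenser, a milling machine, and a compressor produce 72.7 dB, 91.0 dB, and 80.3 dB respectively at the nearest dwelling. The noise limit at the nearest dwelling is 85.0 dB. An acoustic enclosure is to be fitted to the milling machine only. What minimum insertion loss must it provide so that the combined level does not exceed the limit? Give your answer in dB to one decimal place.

8.2 dB

Everything except the milling machine sums to 10^(72.7/10) + 10^(80.3/10) = 1.258e+08 in linear terms, 81.00 dB.
To meet 85.0 dB overall, the treated milling machine may contribute at most 10^(85.0/10) − 1.258e+08 = 1.905e+08, i.e. 82.80 dB.
Required insertion loss = 91.0 − 82.80 = 8.20 dB.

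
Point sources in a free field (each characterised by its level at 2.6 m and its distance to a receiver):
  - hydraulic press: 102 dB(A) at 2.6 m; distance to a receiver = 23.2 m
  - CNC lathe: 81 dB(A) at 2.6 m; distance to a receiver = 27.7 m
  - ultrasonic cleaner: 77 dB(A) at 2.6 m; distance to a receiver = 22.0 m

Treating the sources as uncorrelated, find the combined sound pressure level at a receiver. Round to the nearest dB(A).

83 dB(A)

Apply inverse-square spreading to bring every level to the receiver, then sum 10^(L/10).
hydraulic press: 102 − 20·log₁₀(23.2/2.6) = 102 − 19.01 = 82.99 dB(A).
CNC lathe: 81 − 20·log₁₀(27.7/2.6) = 81 − 20.55 = 60.45 dB(A).
ultrasonic cleaner: 77 − 20·log₁₀(22.0/2.6) = 77 − 18.55 = 58.45 dB(A).
Σ 10^(L/10) = 2.009e+08 → L_total = 10·log₁₀(2.009e+08) = 83.03 dB(A).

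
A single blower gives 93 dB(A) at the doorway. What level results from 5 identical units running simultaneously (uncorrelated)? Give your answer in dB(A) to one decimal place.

L_total = L₁ + 10·log₁₀ N for N identical incoherent sources.
L_total = 93 + 10·log₁₀(5) = 93 + 6.990 = 99.99 dB(A).

100.0 dB(A)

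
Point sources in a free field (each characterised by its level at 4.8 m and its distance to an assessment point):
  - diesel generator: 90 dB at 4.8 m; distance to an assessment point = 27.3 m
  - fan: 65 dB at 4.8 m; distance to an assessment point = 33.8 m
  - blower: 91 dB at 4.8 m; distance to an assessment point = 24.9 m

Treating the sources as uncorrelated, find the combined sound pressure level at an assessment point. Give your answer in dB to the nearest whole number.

79 dB

First find each source's level at the receiver (point-source: −20·log₁₀(r/r_ref)), then combine on an intensity basis.
diesel generator: 90 − 20·log₁₀(27.3/4.8) = 90 − 15.10 = 74.90 dB.
fan: 65 − 20·log₁₀(33.8/4.8) = 65 − 16.95 = 48.05 dB.
blower: 91 − 20·log₁₀(24.9/4.8) = 91 − 14.30 = 76.70 dB.
Σ 10^(L/10) = 7.776e+07 → L_total = 10·log₁₀(7.776e+07) = 78.91 dB.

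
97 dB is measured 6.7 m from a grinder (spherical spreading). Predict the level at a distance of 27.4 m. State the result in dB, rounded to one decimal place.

Spherical spreading from a point source gives a 20·log₁₀(r₂/r₁) drop.
L₂ = 97 − 20·log₁₀(27.4/6.7) = 97 − 12.234 = 84.77 dB.

84.8 dB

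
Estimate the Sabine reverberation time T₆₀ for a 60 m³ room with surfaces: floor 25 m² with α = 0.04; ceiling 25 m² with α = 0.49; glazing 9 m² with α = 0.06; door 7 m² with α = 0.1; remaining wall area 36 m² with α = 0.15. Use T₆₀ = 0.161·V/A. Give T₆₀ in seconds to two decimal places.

0.49 s

Summing Sᵢαᵢ: 25·0.04 + 25·0.49 + 9·0.06 + 7·0.1 + 36·0.15 = 19.89 m².
T₆₀ = 0.161·V/A = 0.161·60/19.89 = 0.486 s.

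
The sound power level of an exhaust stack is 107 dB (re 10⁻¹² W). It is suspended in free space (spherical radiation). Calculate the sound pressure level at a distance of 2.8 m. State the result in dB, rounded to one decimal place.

L_p = L_w − 10·log₁₀(4π·r²) with r = 2.8 m.
4π·r² = 98.52 m², 10·log₁₀ of that is 19.935 dB.
L_p = 107 − 19.935 = 87.06 dB.

87.1 dB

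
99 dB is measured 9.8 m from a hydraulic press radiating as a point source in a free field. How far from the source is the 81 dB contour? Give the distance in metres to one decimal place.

77.8 m

For a point source L₁ − L₂ = 20·log₁₀(r₂/r₁), so r₂ = r₁·10^((L₁−L₂)/20).
r₂ = 9.8·10^((99−81)/20) = 9.8·10^(18.0/20) = 77.84 m.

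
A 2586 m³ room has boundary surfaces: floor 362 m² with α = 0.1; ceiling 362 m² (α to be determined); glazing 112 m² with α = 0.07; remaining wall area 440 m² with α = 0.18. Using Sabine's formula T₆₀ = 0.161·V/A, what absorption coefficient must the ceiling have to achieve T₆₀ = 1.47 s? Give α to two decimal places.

0.44

From T₆₀ = 0.161·V/A, the target T₆₀ = 1.47 s needs A = 0.161·2586/1.47 = 283.23 m².
Absorption from the other surfaces = 362·0.1 + 112·0.07 + 440·0.18 = 123.24 m², so the ceiling must supply 159.99 m² over 362 m².
α = 159.99/362 = 0.442.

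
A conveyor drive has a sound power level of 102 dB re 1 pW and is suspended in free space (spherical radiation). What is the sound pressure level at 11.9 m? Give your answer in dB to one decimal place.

69.5 dB

The power spreads over a sphere of area 4π·r², so L_p = L_w − 10·log₁₀(4π·r²).
4π·r² = 1780 m², 10·log₁₀ of that is 32.503 dB.
L_p = 102 − 32.503 = 69.50 dB.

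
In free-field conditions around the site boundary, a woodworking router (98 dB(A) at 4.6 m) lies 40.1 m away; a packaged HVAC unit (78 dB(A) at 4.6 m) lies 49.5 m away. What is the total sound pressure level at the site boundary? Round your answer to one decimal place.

Apply inverse-square spreading to bring every level to the receiver, then sum 10^(L/10).
woodworking router: 98 − 20·log₁₀(40.1/4.6) = 98 − 18.81 = 79.19 dB(A).
packaged HVAC unit: 78 − 20·log₁₀(49.5/4.6) = 78 − 20.64 = 57.36 dB(A).
Σ 10^(L/10) = 8.357e+07 → L_total = 10·log₁₀(8.357e+07) = 79.22 dB(A).

79.2 dB(A)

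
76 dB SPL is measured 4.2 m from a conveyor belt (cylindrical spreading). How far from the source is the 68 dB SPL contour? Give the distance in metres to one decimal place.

26.5 m

The 8.0 dB drop corresponds to a distance ratio of 10^(8.0/10) for a line source.
r₂ = 4.2·10^((76−68)/10) = 4.2·10^(8.0/10) = 26.50 m.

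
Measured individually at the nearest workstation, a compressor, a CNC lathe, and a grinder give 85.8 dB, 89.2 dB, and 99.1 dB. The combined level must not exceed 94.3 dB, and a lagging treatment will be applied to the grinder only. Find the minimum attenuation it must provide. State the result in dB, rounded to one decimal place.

The untreated sources together contribute 10^(85.8/10) + 10^(89.2/10) = 1.212e+09, i.e. 90.83 dB.
To meet 94.3 dB overall, the treated grinder may contribute at most 10^(94.3/10) − 1.212e+09 = 1.480e+09, i.e. 91.70 dB.
So the grinder must be reduced from 99.1 to 91.70 dB: IL = 7.40 dB.

7.4 dB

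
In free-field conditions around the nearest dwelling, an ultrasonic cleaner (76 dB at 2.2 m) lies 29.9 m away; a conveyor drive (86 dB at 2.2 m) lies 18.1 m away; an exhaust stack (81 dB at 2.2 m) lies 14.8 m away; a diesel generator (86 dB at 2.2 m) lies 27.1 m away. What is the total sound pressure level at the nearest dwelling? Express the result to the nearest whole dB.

71 dB

Propagate each source to the receiver with L = L_ref − 20·log₁₀(r/r_ref), then add intensities.
ultrasonic cleaner: 76 − 20·log₁₀(29.9/2.2) = 76 − 22.66 = 53.34 dB.
conveyor drive: 86 − 20·log₁₀(18.1/2.2) = 86 − 18.31 = 67.69 dB.
exhaust stack: 81 − 20·log₁₀(14.8/2.2) = 81 − 16.56 = 64.44 dB.
diesel generator: 86 − 20·log₁₀(27.1/2.2) = 86 − 21.81 = 64.19 dB.
Σ 10^(L/10) = 1.150e+07 → L_total = 10·log₁₀(1.150e+07) = 70.61 dB.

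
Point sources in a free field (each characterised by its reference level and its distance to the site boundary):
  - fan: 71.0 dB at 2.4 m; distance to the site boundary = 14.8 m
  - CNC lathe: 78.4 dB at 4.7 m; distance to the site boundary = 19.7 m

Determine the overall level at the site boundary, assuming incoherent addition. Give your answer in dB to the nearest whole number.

Apply inverse-square spreading to bring every level to the receiver, then sum 10^(L/10).
fan: 71.0 − 20·log₁₀(14.8/2.4) = 71.0 − 15.80 = 55.20 dB.
CNC lathe: 78.4 − 20·log₁₀(19.7/4.7) = 78.4 − 12.45 = 65.95 dB.
Σ 10^(L/10) = 4.269e+06 → L_total = 10·log₁₀(4.269e+06) = 66.30 dB.

66 dB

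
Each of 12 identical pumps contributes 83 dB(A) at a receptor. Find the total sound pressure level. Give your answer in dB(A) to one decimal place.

93.8 dB(A)

N identical incoherent sources raise the level by 10·log₁₀ N.
L_total = 83 + 10·log₁₀(12) = 83 + 10.792 = 93.79 dB(A).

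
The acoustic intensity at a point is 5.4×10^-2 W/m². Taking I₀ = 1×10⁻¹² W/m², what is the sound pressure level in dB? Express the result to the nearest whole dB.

107 dB

L = 10·log₁₀(I/I₀) = 10·log₁₀(5.4×10^-2/10⁻¹²) = 10·log₁₀(5.4×10^10).
L = 10·(0.7324 + 10) = 107.32 dB.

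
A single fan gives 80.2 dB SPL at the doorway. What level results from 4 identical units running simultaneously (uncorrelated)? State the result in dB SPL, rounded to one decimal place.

L_total = L₁ + 10·log₁₀ N for N identical incoherent sources.
L_total = 80.2 + 10·log₁₀(4) = 80.2 + 6.021 = 86.22 dB SPL.

86.2 dB SPL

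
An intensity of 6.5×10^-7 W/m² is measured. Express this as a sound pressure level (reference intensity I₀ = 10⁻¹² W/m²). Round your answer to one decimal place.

L = 10·log₁₀(I/I₀) = 10·log₁₀(6.5×10^-7/10⁻¹²) = 10·log₁₀(6.5×10^5).
L = 10·(0.8129 + 5) = 58.13 dB.

58.1 dB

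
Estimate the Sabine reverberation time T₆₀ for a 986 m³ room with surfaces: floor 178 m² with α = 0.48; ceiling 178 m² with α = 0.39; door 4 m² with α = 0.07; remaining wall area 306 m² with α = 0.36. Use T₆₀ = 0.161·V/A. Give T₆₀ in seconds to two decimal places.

0.60 s

Total absorption A = 178·0.48 + 178·0.39 + 4·0.07 + 306·0.36 = 265.30 m² sabins.
T₆₀ = 0.161·V/A = 0.161·986/265.30 = 0.598 s.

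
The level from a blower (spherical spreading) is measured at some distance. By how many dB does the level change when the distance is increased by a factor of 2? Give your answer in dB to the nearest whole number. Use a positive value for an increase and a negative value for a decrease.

-6 dB

A point source loses 6 dB per doubling of distance; generally ΔL = −20·log₁₀(r₂/r₁).
ΔL = −20·log₁₀(2) = -6.02 dB.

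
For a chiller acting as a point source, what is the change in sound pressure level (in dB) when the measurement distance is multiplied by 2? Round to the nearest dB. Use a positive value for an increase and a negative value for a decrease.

-6 dB

With spherical spreading the level changes by −20·log₁₀(r₂/r₁).
ΔL = −20·log₁₀(2) = -6.02 dB.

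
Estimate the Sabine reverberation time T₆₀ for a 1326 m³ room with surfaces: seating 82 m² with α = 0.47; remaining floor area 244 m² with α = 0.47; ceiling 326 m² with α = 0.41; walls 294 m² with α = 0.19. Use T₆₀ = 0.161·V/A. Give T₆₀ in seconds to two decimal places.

Summing Sᵢαᵢ: 82·0.47 + 244·0.47 + 326·0.41 + 294·0.19 = 342.74 m².
T₆₀ = 0.161·V/A = 0.161·1326/342.74 = 0.623 s.

0.62 s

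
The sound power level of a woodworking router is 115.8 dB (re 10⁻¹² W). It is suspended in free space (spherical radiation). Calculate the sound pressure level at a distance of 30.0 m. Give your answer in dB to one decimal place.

75.3 dB

L_p = L_w − 10·log₁₀(4π·r²) with r = 30.0 m.
4π·r² = 1.131e+04 m², 10·log₁₀ of that is 40.535 dB.
L_p = 115.8 − 40.535 = 75.27 dB.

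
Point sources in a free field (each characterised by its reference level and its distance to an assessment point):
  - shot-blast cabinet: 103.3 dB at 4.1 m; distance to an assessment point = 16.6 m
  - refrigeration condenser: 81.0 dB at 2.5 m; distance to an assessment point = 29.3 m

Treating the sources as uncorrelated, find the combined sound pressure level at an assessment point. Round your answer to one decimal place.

Apply inverse-square spreading to bring every level to the receiver, then sum 10^(L/10).
shot-blast cabinet: 103.3 − 20·log₁₀(16.6/4.1) = 103.3 − 12.15 = 91.15 dB.
refrigeration condenser: 81.0 − 20·log₁₀(29.3/2.5) = 81.0 − 21.38 = 59.62 dB.
Σ 10^(L/10) = 1.305e+09 → L_total = 10·log₁₀(1.305e+09) = 91.16 dB.

91.2 dB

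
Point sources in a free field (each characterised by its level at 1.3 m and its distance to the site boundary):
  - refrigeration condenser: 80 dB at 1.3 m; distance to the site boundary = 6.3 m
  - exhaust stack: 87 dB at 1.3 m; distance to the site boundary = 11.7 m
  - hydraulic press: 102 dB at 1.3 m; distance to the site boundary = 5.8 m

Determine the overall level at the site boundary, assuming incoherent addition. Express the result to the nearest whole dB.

Apply inverse-square spreading to bring every level to the receiver, then sum 10^(L/10).
refrigeration condenser: 80 − 20·log₁₀(6.3/1.3) = 80 − 13.71 = 66.29 dB.
exhaust stack: 87 − 20·log₁₀(11.7/1.3) = 87 − 19.08 = 67.92 dB.
hydraulic press: 102 − 20·log₁₀(5.8/1.3) = 102 − 12.99 = 89.01 dB.
Σ 10^(L/10) = 8.067e+08 → L_total = 10·log₁₀(8.067e+08) = 89.07 dB.

89 dB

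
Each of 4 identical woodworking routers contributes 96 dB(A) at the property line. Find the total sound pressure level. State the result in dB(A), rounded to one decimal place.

N identical incoherent sources raise the level by 10·log₁₀ N.
L_total = 96 + 10·log₁₀(4) = 96 + 6.021 = 102.02 dB(A).

102.0 dB(A)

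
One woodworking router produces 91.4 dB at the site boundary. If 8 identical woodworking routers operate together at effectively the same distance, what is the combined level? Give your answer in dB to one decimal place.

With 8 equal, uncorrelated contributions the intensity is 8× that of one unit, giving a rise of 10·log₁₀ 8.
L_total = 91.4 + 10·log₁₀(8) = 91.4 + 9.031 = 100.43 dB.

100.4 dB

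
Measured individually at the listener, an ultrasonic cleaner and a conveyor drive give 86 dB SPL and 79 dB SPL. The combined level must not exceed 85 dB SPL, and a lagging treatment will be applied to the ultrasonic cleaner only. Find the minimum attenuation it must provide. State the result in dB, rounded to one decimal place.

The untreated sources together contribute 10^(79/10) = 7.943e+07, i.e. 79.00 dB SPL.
To meet 85 dB SPL overall, the treated ultrasonic cleaner may contribute at most 10^(85/10) − 7.943e+07 = 2.368e+08, i.e. 83.74 dB SPL.
Required insertion loss = 86 − 83.74 = 2.26 dB.

2.3 dB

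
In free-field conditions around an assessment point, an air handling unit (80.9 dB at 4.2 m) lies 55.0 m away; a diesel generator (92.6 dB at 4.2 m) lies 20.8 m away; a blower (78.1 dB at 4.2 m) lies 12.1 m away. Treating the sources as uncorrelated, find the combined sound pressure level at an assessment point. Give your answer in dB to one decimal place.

79.2 dB

Propagate each source to the receiver with L = L_ref − 20·log₁₀(r/r_ref), then add intensities.
air handling unit: 80.9 − 20·log₁₀(55.0/4.2) = 80.9 − 22.34 = 58.56 dB.
diesel generator: 92.6 − 20·log₁₀(20.8/4.2) = 92.6 − 13.90 = 78.70 dB.
blower: 78.1 − 20·log₁₀(12.1/4.2) = 78.1 − 9.19 = 68.91 dB.
Σ 10^(L/10) = 8.269e+07 → L_total = 10·log₁₀(8.269e+07) = 79.17 dB.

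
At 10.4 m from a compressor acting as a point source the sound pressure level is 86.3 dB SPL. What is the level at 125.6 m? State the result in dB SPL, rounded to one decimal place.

Point-source attenuation: ΔL = 20·log₁₀(r₂/r₁) = 20·log₁₀(125.6/10.4) = 21.639 dB.
L₂ = 86.3 − 20·log₁₀(125.6/10.4) = 86.3 − 21.639 = 64.66 dB SPL.

64.7 dB SPL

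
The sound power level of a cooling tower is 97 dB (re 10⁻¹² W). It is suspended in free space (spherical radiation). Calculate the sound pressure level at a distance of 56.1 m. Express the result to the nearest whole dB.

L_p = L_w − 10·log₁₀(4π·r²) with r = 56.1 m.
4π·r² = 3.955e+04 m², 10·log₁₀ of that is 45.971 dB.
L_p = 97 − 45.971 = 51.03 dB.

51 dB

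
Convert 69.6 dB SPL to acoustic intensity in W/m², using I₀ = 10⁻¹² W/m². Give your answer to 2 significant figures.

L = 10·log₁₀(I/I₀) ⇒ I = I₀·10^(L/10) = 10⁻¹² × 10^6.96.

9.1e-06 W/m²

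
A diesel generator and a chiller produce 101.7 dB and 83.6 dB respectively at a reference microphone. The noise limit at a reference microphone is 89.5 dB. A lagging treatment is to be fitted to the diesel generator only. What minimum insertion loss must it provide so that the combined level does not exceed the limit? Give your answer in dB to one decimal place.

Fixed contribution from the other source: Σ 10^(L/10) = 10^(83.6/10) = 2.291e+08 (83.60 dB).
To meet 89.5 dB overall, the treated diesel generator may contribute at most 10^(89.5/10) − 2.291e+08 = 6.622e+08, i.e. 88.21 dB.
Required insertion loss = 101.7 − 88.21 = 13.49 dB.

13.5 dB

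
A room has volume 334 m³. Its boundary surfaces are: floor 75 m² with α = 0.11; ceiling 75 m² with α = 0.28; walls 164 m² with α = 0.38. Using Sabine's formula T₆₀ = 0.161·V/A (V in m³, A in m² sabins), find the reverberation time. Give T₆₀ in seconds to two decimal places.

0.59 s

Summing Sᵢαᵢ: 75·0.11 + 75·0.28 + 164·0.38 = 91.57 m².
T₆₀ = 0.161 × 334 / 91.57 = 0.587 s.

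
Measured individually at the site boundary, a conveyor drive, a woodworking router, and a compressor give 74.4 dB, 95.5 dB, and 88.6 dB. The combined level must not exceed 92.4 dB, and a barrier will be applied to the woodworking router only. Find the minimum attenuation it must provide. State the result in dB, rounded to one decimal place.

5.6 dB

Everything except the woodworking router sums to 10^(74.4/10) + 10^(88.6/10) = 7.520e+08 in linear terms, 88.76 dB.
To meet 92.4 dB overall, the treated woodworking router may contribute at most 10^(92.4/10) − 7.520e+08 = 9.858e+08, i.e. 89.94 dB.
Required insertion loss = 95.5 − 89.94 = 5.56 dB.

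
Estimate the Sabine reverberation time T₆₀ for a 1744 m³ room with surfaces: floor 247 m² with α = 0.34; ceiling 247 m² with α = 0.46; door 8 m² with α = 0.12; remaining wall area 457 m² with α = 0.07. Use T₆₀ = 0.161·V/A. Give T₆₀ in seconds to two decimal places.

1.22 s

Summing Sᵢαᵢ: 247·0.34 + 247·0.46 + 8·0.12 + 457·0.07 = 230.55 m².
T₆₀ = 0.161·V/A = 0.161·1744/230.55 = 1.218 s.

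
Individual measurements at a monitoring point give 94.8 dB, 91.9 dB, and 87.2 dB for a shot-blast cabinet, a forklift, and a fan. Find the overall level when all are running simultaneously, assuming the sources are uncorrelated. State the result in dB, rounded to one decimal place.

For uncorrelated sources the intensities add, so convert each level to linear form, sum, and take 10·log₁₀ of the total.
Σ 10^(L/10) = 10^(94.8/10) + 10^(91.9/10) + 10^(87.2/10) = 5.094e+09.
L_total = 10·log₁₀(5.094e+09) = 97.07 dB.

97.1 dB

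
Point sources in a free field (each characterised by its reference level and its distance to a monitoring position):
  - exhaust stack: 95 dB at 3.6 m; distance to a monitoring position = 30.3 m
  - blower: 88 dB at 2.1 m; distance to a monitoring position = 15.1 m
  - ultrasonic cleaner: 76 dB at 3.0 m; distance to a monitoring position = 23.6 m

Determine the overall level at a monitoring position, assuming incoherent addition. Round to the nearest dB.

78 dB

Apply inverse-square spreading to bring every level to the receiver, then sum 10^(L/10).
exhaust stack: 95 − 20·log₁₀(30.3/3.6) = 95 − 18.50 = 76.50 dB.
blower: 88 − 20·log₁₀(15.1/2.1) = 88 − 17.14 = 70.86 dB.
ultrasonic cleaner: 76 − 20·log₁₀(23.6/3.0) = 76 − 17.92 = 58.08 dB.
Σ 10^(L/10) = 5.749e+07 → L_total = 10·log₁₀(5.749e+07) = 77.60 dB.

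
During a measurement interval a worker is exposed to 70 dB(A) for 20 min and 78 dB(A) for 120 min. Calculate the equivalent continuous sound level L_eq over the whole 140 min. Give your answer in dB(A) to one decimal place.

77.4 dB(A)

The energy average is taken in the linear domain: L_eq = 10·log₁₀[(Σ tᵢ·10^(Lᵢ/10))/T], T = 140 min.
Σ tᵢ·10^(Lᵢ/10) = 20·10^(70/10) + 120·10^(78/10) = 7.771e+09.
L_eq = 10·log₁₀(7.771e+09/140) = 77.44 dB(A).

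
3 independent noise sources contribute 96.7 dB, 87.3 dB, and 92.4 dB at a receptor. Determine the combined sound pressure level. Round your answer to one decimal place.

Incoherent sources combine by intensity addition: L_total = 10·log₁₀(Σ 10^(L_i/10)).
Σ 10^(L/10) = 10^(96.7/10) + 10^(87.3/10) + 10^(92.4/10) = 6.952e+09.
L_total = 10·log₁₀(6.952e+09) = 98.42 dB.

98.4 dB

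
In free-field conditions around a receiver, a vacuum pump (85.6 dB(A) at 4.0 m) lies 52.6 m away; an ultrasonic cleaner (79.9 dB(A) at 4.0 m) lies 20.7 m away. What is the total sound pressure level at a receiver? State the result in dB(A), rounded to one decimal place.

67.6 dB(A)

Propagate each source to the receiver with L = L_ref − 20·log₁₀(r/r_ref), then add intensities.
vacuum pump: 85.6 − 20·log₁₀(52.6/4.0) = 85.6 − 22.38 = 63.22 dB(A).
ultrasonic cleaner: 79.9 − 20·log₁₀(20.7/4.0) = 79.9 − 14.28 = 65.62 dB(A).
Σ 10^(L/10) = 5.749e+06 → L_total = 10·log₁₀(5.749e+06) = 67.60 dB(A).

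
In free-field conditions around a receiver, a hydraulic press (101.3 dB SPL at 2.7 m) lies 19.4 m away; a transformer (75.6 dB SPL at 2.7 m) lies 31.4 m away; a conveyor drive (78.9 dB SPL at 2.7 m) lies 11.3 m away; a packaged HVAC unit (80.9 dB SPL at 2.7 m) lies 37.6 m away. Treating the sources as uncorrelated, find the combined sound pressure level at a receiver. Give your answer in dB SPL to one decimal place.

84.3 dB SPL

First find each source's level at the receiver (point-source: −20·log₁₀(r/r_ref)), then combine on an intensity basis.
hydraulic press: 101.3 − 20·log₁₀(19.4/2.7) = 101.3 − 17.13 = 84.17 dB SPL.
transformer: 75.6 − 20·log₁₀(31.4/2.7) = 75.6 − 21.31 = 54.29 dB SPL.
conveyor drive: 78.9 − 20·log₁₀(11.3/2.7) = 78.9 − 12.43 = 66.47 dB SPL.
packaged HVAC unit: 80.9 − 20·log₁₀(37.6/2.7) = 80.9 − 22.88 = 58.02 dB SPL.
Σ 10^(L/10) = 2.666e+08 → L_total = 10·log₁₀(2.666e+08) = 84.26 dB SPL.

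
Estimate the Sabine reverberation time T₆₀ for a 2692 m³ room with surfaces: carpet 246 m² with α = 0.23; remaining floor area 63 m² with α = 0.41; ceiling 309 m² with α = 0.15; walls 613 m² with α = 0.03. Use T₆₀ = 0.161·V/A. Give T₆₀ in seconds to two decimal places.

2.95 s

Summing Sᵢαᵢ: 246·0.23 + 63·0.41 + 309·0.15 + 613·0.03 = 147.15 m².
T₆₀ = 0.161·V/A = 0.161·2692/147.15 = 2.945 s.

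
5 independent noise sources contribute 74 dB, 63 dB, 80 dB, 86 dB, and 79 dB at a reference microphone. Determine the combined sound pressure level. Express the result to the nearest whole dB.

Incoherent sources combine by intensity addition: L_total = 10·log₁₀(Σ 10^(L_i/10)).
Σ 10^(L/10) = 10^(74/10) + 10^(63/10) + 10^(80/10) + 10^(86/10) + 10^(79/10) = 6.047e+08.
L_total = 10·log₁₀(6.047e+08) = 87.82 dB.

88 dB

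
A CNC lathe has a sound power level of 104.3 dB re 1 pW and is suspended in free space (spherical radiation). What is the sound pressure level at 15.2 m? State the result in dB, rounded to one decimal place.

L_p = L_w − 10·log₁₀(4π·r²) with r = 15.2 m.
4π·r² = 2903 m², 10·log₁₀ of that is 34.629 dB.
L_p = 104.3 − 34.629 = 69.67 dB.

69.7 dB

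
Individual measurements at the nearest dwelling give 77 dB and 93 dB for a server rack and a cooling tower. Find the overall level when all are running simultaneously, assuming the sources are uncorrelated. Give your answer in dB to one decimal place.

93.1 dB

For uncorrelated sources the intensities add, so convert each level to linear form, sum, and take 10·log₁₀ of the total.
Σ 10^(L/10) = 10^(77/10) + 10^(93/10) = 2.045e+09.
L_total = 10·log₁₀(2.045e+09) = 93.11 dB.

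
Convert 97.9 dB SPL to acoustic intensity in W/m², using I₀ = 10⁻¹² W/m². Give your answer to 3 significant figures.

0.00617 W/m²

I = I₀·10^(L/10) = 10⁻¹² × 10^(97.9/10) = 10^(-2.210).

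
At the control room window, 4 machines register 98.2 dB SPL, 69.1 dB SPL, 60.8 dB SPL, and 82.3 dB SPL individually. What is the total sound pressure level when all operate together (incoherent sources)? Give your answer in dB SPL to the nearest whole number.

For uncorrelated sources the intensities add, so convert each level to linear form, sum, and take 10·log₁₀ of the total.
Σ 10^(L/10) = 10^(98.2/10) + 10^(69.1/10) + 10^(60.8/10) + 10^(82.3/10) = 6.786e+09.
L_total = 10·log₁₀(6.786e+09) = 98.32 dB SPL.

98 dB SPL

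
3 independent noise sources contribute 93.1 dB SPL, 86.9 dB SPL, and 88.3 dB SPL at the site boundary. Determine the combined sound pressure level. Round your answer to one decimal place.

Incoherent sources combine by intensity addition: L_total = 10·log₁₀(Σ 10^(L_i/10)).
Σ 10^(L/10) = 10^(93.1/10) + 10^(86.9/10) + 10^(88.3/10) = 3.208e+09.
L_total = 10·log₁₀(3.208e+09) = 95.06 dB SPL.

95.1 dB SPL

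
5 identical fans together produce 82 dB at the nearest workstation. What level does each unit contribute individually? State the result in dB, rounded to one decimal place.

75.0 dB

Dividing the total intensity by 5 lowers the level by 10·log₁₀ 5 = 6.990 dB: L₁ = 82 − 6.990.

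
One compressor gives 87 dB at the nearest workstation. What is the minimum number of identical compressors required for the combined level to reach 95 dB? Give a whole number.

Need L₁ + 10·log₁₀ N ≥ 95, i.e. log₁₀ N ≥ 0.80.
N ≥ 10^(8.0/10) = 6.310, so N = 7.

7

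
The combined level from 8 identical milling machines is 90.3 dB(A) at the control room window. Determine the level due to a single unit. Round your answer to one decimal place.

81.3 dB(A)

Dividing the total intensity by 8 lowers the level by 10·log₁₀ 8 = 9.031 dB: L₁ = 90.3 − 9.031.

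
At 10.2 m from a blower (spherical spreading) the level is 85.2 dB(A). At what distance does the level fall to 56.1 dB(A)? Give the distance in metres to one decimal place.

Point-source spreading drops the level by 20·log₁₀(r₂/r₁); inverting, r₂/r₁ = 10^(ΔL/20).
r₂ = 10.2·10^((85.2−56.1)/20) = 10.2·10^(29.1/20) = 290.80 m.

290.8 m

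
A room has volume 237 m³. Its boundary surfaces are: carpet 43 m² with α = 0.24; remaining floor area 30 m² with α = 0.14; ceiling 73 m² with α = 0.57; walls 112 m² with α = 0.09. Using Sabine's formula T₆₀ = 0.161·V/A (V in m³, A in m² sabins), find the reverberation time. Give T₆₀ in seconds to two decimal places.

A = Σ Sᵢαᵢ = 43·0.24 + 30·0.14 + 73·0.57 + 112·0.09 = 66.21 m².
T₆₀ = 0.161 × 237 / 66.21 = 0.576 s.

0.58 s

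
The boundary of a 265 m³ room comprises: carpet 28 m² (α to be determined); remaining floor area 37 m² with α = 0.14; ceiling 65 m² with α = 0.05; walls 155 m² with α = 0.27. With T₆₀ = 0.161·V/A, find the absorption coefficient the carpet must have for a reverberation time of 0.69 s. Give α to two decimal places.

0.41

From T₆₀ = 0.161·V/A, the target T₆₀ = 0.69 s needs A = 0.161·265/0.69 = 61.83 m².
Absorption from the other surfaces = 37·0.14 + 65·0.05 + 155·0.27 = 50.28 m², so the carpet must supply 11.55 m² over 28 m².
α = 11.55/28 = 0.413.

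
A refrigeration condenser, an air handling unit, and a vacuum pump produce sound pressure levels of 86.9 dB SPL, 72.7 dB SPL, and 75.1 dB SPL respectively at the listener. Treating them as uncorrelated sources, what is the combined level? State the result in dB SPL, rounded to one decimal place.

87.3 dB SPL

For uncorrelated sources the intensities add, so convert each level to linear form, sum, and take 10·log₁₀ of the total.
Σ 10^(L/10) = 10^(86.9/10) + 10^(72.7/10) + 10^(75.1/10) = 5.408e+08.
L_total = 10·log₁₀(5.408e+08) = 87.33 dB SPL.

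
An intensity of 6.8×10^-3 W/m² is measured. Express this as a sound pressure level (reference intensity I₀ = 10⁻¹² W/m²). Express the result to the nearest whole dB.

98 dB

I/I₀ = 6.8×10^-3/10⁻¹² = 6.8×10^9, and L = 10·log₁₀(I/I₀).
L = 10·(0.8325 + 9) = 98.33 dB.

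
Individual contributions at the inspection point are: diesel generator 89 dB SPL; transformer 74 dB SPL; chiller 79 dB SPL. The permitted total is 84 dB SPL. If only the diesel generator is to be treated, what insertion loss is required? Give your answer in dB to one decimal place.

Everything except the diesel generator sums to 10^(74/10) + 10^(79/10) = 1.046e+08 in linear terms, 80.19 dB SPL.
The limit corresponds to 10^(84/10) = 2.512e+08; subtracting the fixed part leaves 1.466e+08 for the diesel generator, i.e. 81.66 dB SPL.
Required insertion loss = 89 − 81.66 = 7.34 dB.

7.3 dB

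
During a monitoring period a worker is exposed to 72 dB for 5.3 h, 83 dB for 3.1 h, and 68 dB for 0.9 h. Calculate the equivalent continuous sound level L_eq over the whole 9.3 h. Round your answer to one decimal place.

78.8 dB

L_eq = 10·log₁₀[(1/T)·Σ tᵢ·10^(Lᵢ/10)] with T = 9.3 h.
Σ tᵢ·10^(Lᵢ/10) = 5.3·10^(72/10) + 3.1·10^(83/10) + 0.9·10^(68/10) = 7.082e+08.
L_eq = 10·log₁₀(7.082e+08/9.3) = 78.82 dB.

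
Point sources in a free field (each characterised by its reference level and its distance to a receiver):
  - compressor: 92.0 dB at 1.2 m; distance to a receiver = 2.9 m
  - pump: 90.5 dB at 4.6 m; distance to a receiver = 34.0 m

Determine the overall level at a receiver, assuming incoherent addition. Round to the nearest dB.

85 dB

First find each source's level at the receiver (point-source: −20·log₁₀(r/r_ref)), then combine on an intensity basis.
compressor: 92.0 − 20·log₁₀(2.9/1.2) = 92.0 − 7.66 = 84.34 dB.
pump: 90.5 − 20·log₁₀(34.0/4.6) = 90.5 − 17.37 = 73.13 dB.
Σ 10^(L/10) = 2.919e+08 → L_total = 10·log₁₀(2.919e+08) = 84.65 dB.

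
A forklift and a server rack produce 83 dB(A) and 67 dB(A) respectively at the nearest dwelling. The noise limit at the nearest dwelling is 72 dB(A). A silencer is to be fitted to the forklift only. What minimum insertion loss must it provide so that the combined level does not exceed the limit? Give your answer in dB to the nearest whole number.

13 dB

The untreated sources together contribute 10^(67/10) = 5.012e+06, i.e. 67.00 dB(A).
The limit corresponds to 10^(72/10) = 1.585e+07; subtracting the fixed part leaves 1.084e+07 for the forklift, i.e. 70.35 dB(A).
Required insertion loss = 83 − 70.35 = 12.65 dB.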